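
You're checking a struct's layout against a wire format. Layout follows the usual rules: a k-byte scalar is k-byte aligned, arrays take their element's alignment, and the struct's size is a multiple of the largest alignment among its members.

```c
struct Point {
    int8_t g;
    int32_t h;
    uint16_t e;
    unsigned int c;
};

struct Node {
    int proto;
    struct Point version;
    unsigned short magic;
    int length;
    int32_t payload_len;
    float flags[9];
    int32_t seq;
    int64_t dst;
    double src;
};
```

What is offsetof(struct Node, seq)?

Point: @0: g [1B, align 1] → 1; +3 pad (align 4); @4: h [4B, align 4] → 8; @8: e [2B, align 2] → 10; +2 pad (align 4); @12: c [4B, align 4] → 16; size 16, align 4
@0: proto [4B, align 4] → 4
@4: version [16B, align 4] → 20
@20: magic [2B, align 2] → 22
+2 pad (align 4)
@24: length [4B, align 4] → 28
@28: payload_len [4B, align 4] → 32
@32: flags [36B, align 4] → 68
@68: seq [4B, align 4] → 72

68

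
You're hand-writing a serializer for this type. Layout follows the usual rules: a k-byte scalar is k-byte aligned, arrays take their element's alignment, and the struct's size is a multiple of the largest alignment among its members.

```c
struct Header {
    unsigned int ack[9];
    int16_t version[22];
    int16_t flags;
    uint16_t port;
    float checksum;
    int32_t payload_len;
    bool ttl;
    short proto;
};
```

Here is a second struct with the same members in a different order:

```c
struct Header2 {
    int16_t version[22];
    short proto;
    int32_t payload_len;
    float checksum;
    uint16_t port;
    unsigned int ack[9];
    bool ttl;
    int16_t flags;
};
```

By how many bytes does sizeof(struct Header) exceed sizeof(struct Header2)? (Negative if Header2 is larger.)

-4

@0: ack [36B, align 4] → 36
@36: version [44B, align 2] → 80
@80: flags [2B, align 2] → 82
@82: port [2B, align 2] → 84
@84: checksum [4B, align 4] → 88
@88: payload_len [4B, align 4] → 92
@92: ttl [1B, align 1] → 93
+1 pad (align 2)
@94: proto [2B, align 2] → 96
size 96, align 4
— Header2 —
@0: version [44B, align 2] → 44
@44: proto [2B, align 2] → 46
+2 pad (align 4)
@48: payload_len [4B, align 4] → 52
@52: checksum [4B, align 4] → 56
@56: port [2B, align 2] → 58
+2 pad (align 4)
@60: ack [36B, align 4] → 96
@96: ttl [1B, align 1] → 97
+1 pad (align 2)
@98: flags [2B, align 2] → 100
size 100, align 4
96 − 100 = -4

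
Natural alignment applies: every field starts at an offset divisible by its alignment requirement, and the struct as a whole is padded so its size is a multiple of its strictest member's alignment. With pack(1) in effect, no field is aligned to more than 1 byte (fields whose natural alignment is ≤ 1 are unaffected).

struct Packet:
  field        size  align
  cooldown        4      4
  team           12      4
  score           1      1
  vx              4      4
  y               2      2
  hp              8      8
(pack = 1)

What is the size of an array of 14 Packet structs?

434

@0: cooldown [4B, align 1] → 4
@4: team [12B, align 1] → 16
@16: score [1B, align 1] → 17
@17: vx [4B, align 1] → 21
@21: y [2B, align 1] → 23
@23: hp [8B, align 1] → 31
size 31, align 1
array of 14: 14 × 31 = 434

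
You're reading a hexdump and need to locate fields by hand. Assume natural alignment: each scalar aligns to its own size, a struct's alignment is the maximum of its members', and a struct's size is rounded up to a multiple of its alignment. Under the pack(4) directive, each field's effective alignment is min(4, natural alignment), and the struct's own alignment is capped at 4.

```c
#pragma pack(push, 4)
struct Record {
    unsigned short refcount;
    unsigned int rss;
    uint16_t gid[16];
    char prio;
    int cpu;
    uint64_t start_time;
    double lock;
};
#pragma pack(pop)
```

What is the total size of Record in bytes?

64 bytes

@0: refcount [2B, align 2] → 2
+2 pad (align 4)
@4: rss [4B, align 4] → 8
@8: gid [32B, align 2] → 40
@40: prio [1B, align 1] → 41
+3 pad (align 4)
@44: cpu [4B, align 4] → 48
@48: start_time [8B, align 4] → 56
@56: lock [8B, align 4] → 64
size 64, align 4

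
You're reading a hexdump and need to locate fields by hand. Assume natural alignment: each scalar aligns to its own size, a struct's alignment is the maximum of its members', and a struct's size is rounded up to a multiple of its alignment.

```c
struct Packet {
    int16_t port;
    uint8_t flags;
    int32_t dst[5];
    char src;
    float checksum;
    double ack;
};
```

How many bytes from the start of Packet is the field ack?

@0: port [2B, align 2] → 2
@2: flags [1B, align 1] → 3
+1 pad (align 4)
@4: dst [20B, align 4] → 24
@24: src [1B, align 1] → 25
+3 pad (align 4)
@28: checksum [4B, align 4] → 32
@32: ack [8B, align 8] → 40

32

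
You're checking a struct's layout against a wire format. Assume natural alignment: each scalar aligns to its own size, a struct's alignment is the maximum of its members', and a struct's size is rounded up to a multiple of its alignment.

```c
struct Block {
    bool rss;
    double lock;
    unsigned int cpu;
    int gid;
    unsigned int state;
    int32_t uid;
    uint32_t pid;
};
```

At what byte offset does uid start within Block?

@0: rss [1B, align 1] → 1
+7 pad (align 8)
@8: lock [8B, align 8] → 16
@16: cpu [4B, align 4] → 20
@20: gid [4B, align 4] → 24
@24: state [4B, align 4] → 28
@28: uid [4B, align 4] → 32

28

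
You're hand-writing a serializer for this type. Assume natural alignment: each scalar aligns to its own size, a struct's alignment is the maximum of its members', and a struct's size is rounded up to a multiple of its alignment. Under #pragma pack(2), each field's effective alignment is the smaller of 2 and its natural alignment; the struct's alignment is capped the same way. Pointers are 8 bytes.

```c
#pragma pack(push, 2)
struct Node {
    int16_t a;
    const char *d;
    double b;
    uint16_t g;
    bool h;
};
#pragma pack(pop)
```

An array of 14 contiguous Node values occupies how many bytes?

308

a at 0 (size 2, align 2) → ends 2
d at 2 (size 8, align 2) → ends 10
b at 10 (size 8, align 2) → ends 18
g at 18 (size 2, align 2) → ends 20
h at 20 (size 1, align 1) → ends 21
tail pad 1 to reach multiple of 2
total 22 bytes, alignment 2
array of 14: 14 × 22 = 308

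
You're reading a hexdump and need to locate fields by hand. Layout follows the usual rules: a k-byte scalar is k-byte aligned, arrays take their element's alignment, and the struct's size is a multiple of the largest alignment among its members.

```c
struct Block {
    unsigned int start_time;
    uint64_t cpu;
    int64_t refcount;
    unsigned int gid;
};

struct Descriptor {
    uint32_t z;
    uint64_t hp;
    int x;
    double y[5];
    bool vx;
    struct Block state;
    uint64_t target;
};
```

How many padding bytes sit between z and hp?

Block: start_time at 0 (size 4, align 4) → ends 4; pad 4 to align 8 for cpu; cpu at 8 (size 8, align 8) → ends 16; refcount at 16 (size 8, align 8) → ends 24; gid at 24 (size 4, align 4) → ends 28; tail pad 4 to reach multiple of 8; total 32 bytes, alignment 8
z at 0 (size 4, align 4) → ends 4
pad 4 to align 8 for hp
hp at 8 (size 8, align 8) → ends 16

4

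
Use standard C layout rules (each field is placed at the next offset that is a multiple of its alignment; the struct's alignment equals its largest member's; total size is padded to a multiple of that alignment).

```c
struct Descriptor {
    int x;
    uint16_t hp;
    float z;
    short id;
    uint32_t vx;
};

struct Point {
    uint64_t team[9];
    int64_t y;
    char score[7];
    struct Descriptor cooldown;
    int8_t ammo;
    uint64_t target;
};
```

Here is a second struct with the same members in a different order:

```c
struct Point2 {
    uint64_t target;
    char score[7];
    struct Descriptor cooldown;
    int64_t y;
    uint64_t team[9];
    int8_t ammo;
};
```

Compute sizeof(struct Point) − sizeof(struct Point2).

-8

Descriptor: 0..4  x  (4B, 4-aligned); 4..6  hp  (2B, 2-aligned); 6..8  -- padding (2B); 8..12  z  (4B, 4-aligned); 12..14  id  (2B, 2-aligned); 14..16  -- padding (2B); 16..20  vx  (4B, 4-aligned); sizeof = 20, alignof = 4
0..72  team  (72B, 8-aligned)
72..80  y  (8B, 8-aligned)
80..87  score  (7B, 1-aligned)
87..88  -- padding (1B)
88..108  cooldown  (20B, 4-aligned)
108..109  ammo  (1B, 1-aligned)
109..112  -- padding (3B)
112..120  target  (8B, 8-aligned)
sizeof = 120, alignof = 8
— Point2 —
0..8  target  (8B, 8-aligned)
8..15  score  (7B, 1-aligned)
15..16  -- padding (1B)
16..36  cooldown  (20B, 4-aligned)
36..40  -- padding (4B)
40..48  y  (8B, 8-aligned)
48..120  team  (72B, 8-aligned)
120..121  ammo  (1B, 1-aligned)
121..128  -- tail padding (7B)
sizeof = 128, alignof = 8
120 − 128 = -8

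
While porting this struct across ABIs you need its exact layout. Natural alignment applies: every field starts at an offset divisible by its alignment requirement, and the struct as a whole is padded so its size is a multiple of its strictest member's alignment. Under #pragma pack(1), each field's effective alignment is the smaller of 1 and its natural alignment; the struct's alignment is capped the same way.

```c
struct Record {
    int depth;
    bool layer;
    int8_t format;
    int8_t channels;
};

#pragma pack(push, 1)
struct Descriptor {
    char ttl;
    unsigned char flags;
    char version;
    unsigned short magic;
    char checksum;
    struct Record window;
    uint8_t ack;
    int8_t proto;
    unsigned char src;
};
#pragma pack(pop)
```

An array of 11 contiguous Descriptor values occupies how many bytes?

187

Record: depth at 0 (size 4, align 4) → ends 4; layer at 4 (size 1, align 1) → ends 5; format at 5 (size 1, align 1) → ends 6; channels at 6 (size 1, align 1) → ends 7; tail pad 1 to reach multiple of 4; total 8 bytes, alignment 4
ttl at 0 (size 1, align 1) → ends 1
flags at 1 (size 1, align 1) → ends 2
version at 2 (size 1, align 1) → ends 3
magic at 3 (size 2, align 1) → ends 5
checksum at 5 (size 1, align 1) → ends 6
window at 6 (size 8, align 1) → ends 14
ack at 14 (size 1, align 1) → ends 15
proto at 15 (size 1, align 1) → ends 16
src at 16 (size 1, align 1) → ends 17
total 17 bytes, alignment 1
array of 11: 11 × 17 = 187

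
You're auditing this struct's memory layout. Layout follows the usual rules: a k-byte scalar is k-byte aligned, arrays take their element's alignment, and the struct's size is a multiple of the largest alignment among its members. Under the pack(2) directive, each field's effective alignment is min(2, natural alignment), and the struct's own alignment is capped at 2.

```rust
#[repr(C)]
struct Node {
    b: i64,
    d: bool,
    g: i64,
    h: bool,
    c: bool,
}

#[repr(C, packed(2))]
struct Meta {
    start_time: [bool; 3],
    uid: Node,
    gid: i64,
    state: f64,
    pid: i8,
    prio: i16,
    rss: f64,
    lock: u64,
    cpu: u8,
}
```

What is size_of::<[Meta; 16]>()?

Node: 0..8  b  (8B, 8-aligned); 8..9  d  (1B, 1-aligned); 9..16  -- padding (7B); 16..24  g  (8B, 8-aligned); 24..25  h  (1B, 1-aligned); 25..26  c  (1B, 1-aligned); 26..32  -- tail padding (6B); sizeof = 32, alignof = 8
0..3  start_time  (3B, 1-aligned)
3..4  -- padding (1B)
4..36  uid  (32B, 2-aligned)
36..44  gid  (8B, 2-aligned)
44..52  state  (8B, 2-aligned)
52..53  pid  (1B, 1-aligned)
53..54  -- padding (1B)
54..56  prio  (2B, 2-aligned)
56..64  rss  (8B, 2-aligned)
64..72  lock  (8B, 2-aligned)
72..73  cpu  (1B, 1-aligned)
73..74  -- tail padding (1B)
sizeof = 74, alignof = 2
array of 16: 16 × 74 = 1184

1184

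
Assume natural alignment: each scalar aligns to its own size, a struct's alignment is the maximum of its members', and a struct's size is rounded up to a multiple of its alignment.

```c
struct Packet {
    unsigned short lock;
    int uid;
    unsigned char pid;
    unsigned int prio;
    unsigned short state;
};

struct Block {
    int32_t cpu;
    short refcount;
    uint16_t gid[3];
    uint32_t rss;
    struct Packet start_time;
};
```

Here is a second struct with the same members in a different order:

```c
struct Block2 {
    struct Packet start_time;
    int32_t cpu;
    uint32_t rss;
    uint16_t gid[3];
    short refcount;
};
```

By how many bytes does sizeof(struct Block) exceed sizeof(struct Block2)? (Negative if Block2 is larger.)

0

Packet: lock at 0 (size 2, align 2) → ends 2; pad 2 to align 4 for uid; uid at 4 (size 4, align 4) → ends 8; pid at 8 (size 1, align 1) → ends 9; pad 3 to align 4 for prio; prio at 12 (size 4, align 4) → ends 16; state at 16 (size 2, align 2) → ends 18; tail pad 2 to reach multiple of 4; total 20 bytes, alignment 4
cpu at 0 (size 4, align 4) → ends 4
refcount at 4 (size 2, align 2) → ends 6
gid at 6 (size 6, align 2) → ends 12
rss at 12 (size 4, align 4) → ends 16
start_time at 16 (size 20, align 4) → ends 36
total 36 bytes, alignment 4
— Block2 —
start_time at 0 (size 20, align 4) → ends 20
cpu at 20 (size 4, align 4) → ends 24
rss at 24 (size 4, align 4) → ends 28
gid at 28 (size 6, align 2) → ends 34
refcount at 34 (size 2, align 2) → ends 36
total 36 bytes, alignment 4
36 − 36 = 0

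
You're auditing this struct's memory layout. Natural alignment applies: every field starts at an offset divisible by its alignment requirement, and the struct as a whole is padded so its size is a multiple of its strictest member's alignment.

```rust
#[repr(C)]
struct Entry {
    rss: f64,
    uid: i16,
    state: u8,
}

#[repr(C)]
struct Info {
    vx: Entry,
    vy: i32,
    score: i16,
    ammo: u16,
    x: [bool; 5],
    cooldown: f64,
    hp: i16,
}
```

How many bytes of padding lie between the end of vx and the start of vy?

Entry: rss at 0 (size 8, align 8) → ends 8; uid at 8 (size 2, align 2) → ends 10; state at 10 (size 1, align 1) → ends 11; tail pad 5 to reach multiple of 8; total 16 bytes, alignment 8
vx at 0 (size 16, align 8) → ends 16
vy at 16 (size 4, align 4) → ends 20

0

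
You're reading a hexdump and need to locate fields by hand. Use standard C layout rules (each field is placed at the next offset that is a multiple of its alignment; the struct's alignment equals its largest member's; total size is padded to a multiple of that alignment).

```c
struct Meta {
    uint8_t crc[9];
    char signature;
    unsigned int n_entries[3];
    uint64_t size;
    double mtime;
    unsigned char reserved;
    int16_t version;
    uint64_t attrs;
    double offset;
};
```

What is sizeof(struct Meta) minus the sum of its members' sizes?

7

crc at 0 (size 9, align 1) → ends 9
signature at 9 (size 1, align 1) → ends 10
pad 2 to align 4 for n_entries
n_entries at 12 (size 12, align 4) → ends 24
size at 24 (size 8, align 8) → ends 32
mtime at 32 (size 8, align 8) → ends 40
reserved at 40 (size 1, align 1) → ends 41
pad 1 to align 2 for version
version at 42 (size 2, align 2) → ends 44
pad 4 to align 8 for attrs
attrs at 48 (size 8, align 8) → ends 56
offset at 56 (size 8, align 8) → ends 64
total 64 bytes, alignment 8
data bytes 57, size 64 → padding 7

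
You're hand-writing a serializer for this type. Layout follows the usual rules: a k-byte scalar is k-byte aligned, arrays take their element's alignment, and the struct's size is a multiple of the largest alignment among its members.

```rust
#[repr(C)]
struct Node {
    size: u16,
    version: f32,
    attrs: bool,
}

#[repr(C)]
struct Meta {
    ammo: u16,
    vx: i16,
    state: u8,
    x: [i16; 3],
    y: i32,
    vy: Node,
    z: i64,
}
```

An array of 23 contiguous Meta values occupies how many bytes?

Node: size at 0 (size 2, align 2) → ends 2; pad 2 to align 4 for version; version at 4 (size 4, align 4) → ends 8; attrs at 8 (size 1, align 1) → ends 9; tail pad 3 to reach multiple of 4; total 12 bytes, alignment 4
ammo at 0 (size 2, align 2) → ends 2
vx at 2 (size 2, align 2) → ends 4
state at 4 (size 1, align 1) → ends 5
pad 1 to align 2 for x
x at 6 (size 6, align 2) → ends 12
y at 12 (size 4, align 4) → ends 16
vy at 16 (size 12, align 4) → ends 28
pad 4 to align 8 for z
z at 32 (size 8, align 8) → ends 40
total 40 bytes, alignment 8
array of 23: 23 × 40 = 920

920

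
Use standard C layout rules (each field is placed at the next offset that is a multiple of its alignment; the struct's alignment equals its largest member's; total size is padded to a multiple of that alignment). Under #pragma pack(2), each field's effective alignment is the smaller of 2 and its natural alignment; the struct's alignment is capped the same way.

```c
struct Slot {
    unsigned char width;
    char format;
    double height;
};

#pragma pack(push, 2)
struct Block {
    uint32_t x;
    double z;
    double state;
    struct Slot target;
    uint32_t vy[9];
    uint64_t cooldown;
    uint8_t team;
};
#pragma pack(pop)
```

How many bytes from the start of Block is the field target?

Slot: width at 0 (size 1, align 1) → ends 1; format at 1 (size 1, align 1) → ends 2; pad 6 to align 8 for height; height at 8 (size 8, align 8) → ends 16; total 16 bytes, alignment 8
x at 0 (size 4, align 2) → ends 4
z at 4 (size 8, align 2) → ends 12
state at 12 (size 8, align 2) → ends 20
target at 20 (size 16, align 2) → ends 36

20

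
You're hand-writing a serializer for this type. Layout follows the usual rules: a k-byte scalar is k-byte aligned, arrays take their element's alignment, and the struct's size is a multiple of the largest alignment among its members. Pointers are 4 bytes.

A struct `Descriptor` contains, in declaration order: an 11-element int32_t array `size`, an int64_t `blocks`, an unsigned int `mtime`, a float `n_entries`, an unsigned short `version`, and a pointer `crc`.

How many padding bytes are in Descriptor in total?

0..44  size  (44B, 4-aligned)
44..48  -- padding (4B)
48..56  blocks  (8B, 8-aligned)
56..60  mtime  (4B, 4-aligned)
60..64  n_entries  (4B, 4-aligned)
64..66  version  (2B, 2-aligned)
66..68  -- padding (2B)
68..72  crc  (4B, 4-aligned)
sizeof = 72, alignof = 8
data bytes 66, size 72 → padding 6

6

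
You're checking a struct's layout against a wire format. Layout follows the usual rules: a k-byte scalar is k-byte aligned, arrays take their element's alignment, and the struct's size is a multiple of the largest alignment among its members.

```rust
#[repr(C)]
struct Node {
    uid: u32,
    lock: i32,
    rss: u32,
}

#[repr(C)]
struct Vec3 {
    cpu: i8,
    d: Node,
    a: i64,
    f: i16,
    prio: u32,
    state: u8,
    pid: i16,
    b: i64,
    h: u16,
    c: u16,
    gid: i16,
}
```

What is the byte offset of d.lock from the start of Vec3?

Node: @0: uid [4B, align 4] → 4; @4: lock [4B, align 4] → 8; @8: rss [4B, align 4] → 12; size 12, align 4
@0: cpu [1B, align 1] → 1
+3 pad (align 4)
@4: d [12B, align 4] → 16
within Node: lock at 4
4 + 4 = 8

8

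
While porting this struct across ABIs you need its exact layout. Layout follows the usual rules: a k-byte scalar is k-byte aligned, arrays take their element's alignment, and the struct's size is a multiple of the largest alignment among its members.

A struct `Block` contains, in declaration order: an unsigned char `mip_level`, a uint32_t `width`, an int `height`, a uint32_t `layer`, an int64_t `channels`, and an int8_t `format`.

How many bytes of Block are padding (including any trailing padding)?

@0: mip_level [1B, align 1] → 1
+3 pad (align 4)
@4: width [4B, align 4] → 8
@8: height [4B, align 4] → 12
@12: layer [4B, align 4] → 16
@16: channels [8B, align 8] → 24
@24: format [1B, align 1] → 25
+7 tail pad (align 8)
size 32, align 8
data bytes 22, size 32 → padding 10

10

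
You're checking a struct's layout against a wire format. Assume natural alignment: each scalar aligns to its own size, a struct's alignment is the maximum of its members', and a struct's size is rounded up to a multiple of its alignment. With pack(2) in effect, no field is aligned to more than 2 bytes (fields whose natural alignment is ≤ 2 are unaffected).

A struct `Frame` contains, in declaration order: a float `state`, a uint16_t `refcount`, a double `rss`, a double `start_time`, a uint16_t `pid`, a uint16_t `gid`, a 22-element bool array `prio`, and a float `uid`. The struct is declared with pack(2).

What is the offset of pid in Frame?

22

0..4  state  (4B, 2-aligned)
4..6  refcount  (2B, 2-aligned)
6..14  rss  (8B, 2-aligned)
14..22  start_time  (8B, 2-aligned)
22..24  pid  (2B, 2-aligned)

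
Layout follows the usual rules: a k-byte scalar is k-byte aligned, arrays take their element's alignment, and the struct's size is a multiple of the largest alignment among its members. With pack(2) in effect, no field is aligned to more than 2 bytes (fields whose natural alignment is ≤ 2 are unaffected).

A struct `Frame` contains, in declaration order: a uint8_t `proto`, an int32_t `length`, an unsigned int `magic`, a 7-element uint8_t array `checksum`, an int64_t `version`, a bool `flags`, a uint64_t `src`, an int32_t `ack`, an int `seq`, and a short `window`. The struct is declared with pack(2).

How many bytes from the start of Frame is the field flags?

0..1  proto  (1B, 1-aligned)
1..2  -- padding (1B)
2..6  length  (4B, 2-aligned)
6..10  magic  (4B, 2-aligned)
10..17  checksum  (7B, 1-aligned)
17..18  -- padding (1B)
18..26  version  (8B, 2-aligned)
26..27  flags  (1B, 1-aligned)

26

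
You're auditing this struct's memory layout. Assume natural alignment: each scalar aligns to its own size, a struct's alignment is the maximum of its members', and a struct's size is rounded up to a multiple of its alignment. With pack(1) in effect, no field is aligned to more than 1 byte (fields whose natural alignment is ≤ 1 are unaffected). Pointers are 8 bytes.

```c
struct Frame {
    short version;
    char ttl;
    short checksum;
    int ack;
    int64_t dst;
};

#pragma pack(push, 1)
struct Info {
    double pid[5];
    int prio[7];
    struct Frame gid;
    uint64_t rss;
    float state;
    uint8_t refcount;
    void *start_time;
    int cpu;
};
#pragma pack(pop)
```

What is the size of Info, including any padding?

Frame: version at 0 (size 2, align 2) → ends 2; ttl at 2 (size 1, align 1) → ends 3; pad 1 to align 2 for checksum; checksum at 4 (size 2, align 2) → ends 6; pad 2 to align 4 for ack; ack at 8 (size 4, align 4) → ends 12; pad 4 to align 8 for dst; dst at 16 (size 8, align 8) → ends 24; total 24 bytes, alignment 8
pid at 0 (size 40, align 1) → ends 40
prio at 40 (size 28, align 1) → ends 68
gid at 68 (size 24, align 1) → ends 92
rss at 92 (size 8, align 1) → ends 100
state at 100 (size 4, align 1) → ends 104
refcount at 104 (size 1, align 1) → ends 105
start_time at 105 (size 8, align 1) → ends 113
cpu at 113 (size 4, align 1) → ends 117
total 117 bytes, alignment 1

117 bytes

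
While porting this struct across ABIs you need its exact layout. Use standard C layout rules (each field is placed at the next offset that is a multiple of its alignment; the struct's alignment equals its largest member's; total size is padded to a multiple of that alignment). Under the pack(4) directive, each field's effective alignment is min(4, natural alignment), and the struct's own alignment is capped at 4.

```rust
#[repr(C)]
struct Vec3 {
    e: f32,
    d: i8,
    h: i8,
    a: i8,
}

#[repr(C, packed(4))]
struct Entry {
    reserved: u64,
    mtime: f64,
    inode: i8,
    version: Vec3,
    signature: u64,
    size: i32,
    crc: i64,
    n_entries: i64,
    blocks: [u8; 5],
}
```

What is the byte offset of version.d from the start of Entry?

24

Vec3: 0..4  e  (4B, 4-aligned); 4..5  d  (1B, 1-aligned); 5..6  h  (1B, 1-aligned); 6..7  a  (1B, 1-aligned); 7..8  -- tail padding (1B); sizeof = 8, alignof = 4
0..8  reserved  (8B, 4-aligned)
8..16  mtime  (8B, 4-aligned)
16..17  inode  (1B, 1-aligned)
17..20  -- padding (3B)
20..28  version  (8B, 4-aligned)
within Vec3: d at 4
20 + 4 = 24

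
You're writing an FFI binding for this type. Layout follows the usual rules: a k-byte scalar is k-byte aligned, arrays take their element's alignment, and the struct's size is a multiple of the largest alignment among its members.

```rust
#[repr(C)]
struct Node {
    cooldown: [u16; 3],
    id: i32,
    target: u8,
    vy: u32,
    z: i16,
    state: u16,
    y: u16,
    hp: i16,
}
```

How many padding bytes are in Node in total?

5

0..6  cooldown  (6B, 2-aligned)
6..8  -- padding (2B)
8..12  id  (4B, 4-aligned)
12..13  target  (1B, 1-aligned)
13..16  -- padding (3B)
16..20  vy  (4B, 4-aligned)
20..22  z  (2B, 2-aligned)
22..24  state  (2B, 2-aligned)
24..26  y  (2B, 2-aligned)
26..28  hp  (2B, 2-aligned)
sizeof = 28, alignof = 4
data bytes 23, size 28 → padding 5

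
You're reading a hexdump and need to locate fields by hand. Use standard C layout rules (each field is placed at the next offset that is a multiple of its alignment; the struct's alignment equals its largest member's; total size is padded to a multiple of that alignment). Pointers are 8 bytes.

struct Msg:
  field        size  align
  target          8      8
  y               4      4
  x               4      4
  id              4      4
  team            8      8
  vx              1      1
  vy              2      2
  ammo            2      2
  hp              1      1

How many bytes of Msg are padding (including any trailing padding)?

0..8  target  (8B, 8-aligned)
8..12  y  (4B, 4-aligned)
12..16  x  (4B, 4-aligned)
16..20  id  (4B, 4-aligned)
20..24  -- padding (4B)
24..32  team  (8B, 8-aligned)
32..33  vx  (1B, 1-aligned)
33..34  -- padding (1B)
34..36  vy  (2B, 2-aligned)
36..38  ammo  (2B, 2-aligned)
38..39  hp  (1B, 1-aligned)
39..40  -- tail padding (1B)
sizeof = 40, alignof = 8
data bytes 34, size 40 → padding 6

6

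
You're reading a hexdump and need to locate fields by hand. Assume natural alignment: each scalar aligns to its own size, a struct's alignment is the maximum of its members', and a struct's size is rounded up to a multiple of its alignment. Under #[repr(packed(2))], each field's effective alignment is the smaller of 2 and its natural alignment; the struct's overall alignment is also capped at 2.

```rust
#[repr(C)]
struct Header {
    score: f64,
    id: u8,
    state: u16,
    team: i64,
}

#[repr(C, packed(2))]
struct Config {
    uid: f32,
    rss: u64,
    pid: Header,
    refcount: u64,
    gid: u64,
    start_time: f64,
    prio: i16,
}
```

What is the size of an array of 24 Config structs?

Header: 0..8  score  (8B, 8-aligned); 8..9  id  (1B, 1-aligned); 9..10  -- padding (1B); 10..12  state  (2B, 2-aligned); 12..16  -- padding (4B); 16..24  team  (8B, 8-aligned); sizeof = 24, alignof = 8
0..4  uid  (4B, 2-aligned)
4..12  rss  (8B, 2-aligned)
12..36  pid  (24B, 2-aligned)
36..44  refcount  (8B, 2-aligned)
44..52  gid  (8B, 2-aligned)
52..60  start_time  (8B, 2-aligned)
60..62  prio  (2B, 2-aligned)
sizeof = 62, alignof = 2
array of 24: 24 × 62 = 1488

1488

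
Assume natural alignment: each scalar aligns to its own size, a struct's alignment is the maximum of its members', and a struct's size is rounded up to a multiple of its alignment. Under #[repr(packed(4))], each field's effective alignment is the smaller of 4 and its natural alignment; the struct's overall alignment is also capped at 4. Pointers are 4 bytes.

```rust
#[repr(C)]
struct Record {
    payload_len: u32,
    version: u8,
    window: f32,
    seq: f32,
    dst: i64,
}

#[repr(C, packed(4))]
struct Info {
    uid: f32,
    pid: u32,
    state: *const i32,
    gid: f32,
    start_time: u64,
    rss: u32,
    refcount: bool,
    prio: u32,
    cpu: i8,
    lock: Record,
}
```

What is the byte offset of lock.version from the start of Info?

Record: payload_len at 0 (size 4, align 4) → ends 4; version at 4 (size 1, align 1) → ends 5; pad 3 to align 4 for window; window at 8 (size 4, align 4) → ends 12; seq at 12 (size 4, align 4) → ends 16; dst at 16 (size 8, align 8) → ends 24; total 24 bytes, alignment 8
uid at 0 (size 4, align 4) → ends 4
pid at 4 (size 4, align 4) → ends 8
state at 8 (size 4, align 4) → ends 12
gid at 12 (size 4, align 4) → ends 16
start_time at 16 (size 8, align 4) → ends 24
rss at 24 (size 4, align 4) → ends 28
refcount at 28 (size 1, align 1) → ends 29
pad 3 to align 4 for prio
prio at 32 (size 4, align 4) → ends 36
cpu at 36 (size 1, align 1) → ends 37
pad 3 to align 4 for lock
lock at 40 (size 24, align 4) → ends 64
within Record: version at 4
40 + 4 = 44

44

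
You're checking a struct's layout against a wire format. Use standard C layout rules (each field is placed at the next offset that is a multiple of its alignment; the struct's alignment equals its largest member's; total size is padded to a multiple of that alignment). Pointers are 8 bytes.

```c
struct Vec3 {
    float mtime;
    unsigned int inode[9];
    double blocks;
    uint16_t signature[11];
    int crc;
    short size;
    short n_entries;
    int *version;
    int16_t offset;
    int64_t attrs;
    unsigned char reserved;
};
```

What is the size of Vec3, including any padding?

112 bytes

@0: mtime [4B, align 4] → 4
@4: inode [36B, align 4] → 40
@40: blocks [8B, align 8] → 48
@48: signature [22B, align 2] → 70
+2 pad (align 4)
@72: crc [4B, align 4] → 76
@76: size [2B, align 2] → 78
@78: n_entries [2B, align 2] → 80
@80: version [8B, align 8] → 88
@88: offset [2B, align 2] → 90
+6 pad (align 8)
@96: attrs [8B, align 8] → 104
@104: reserved [1B, align 1] → 105
+7 tail pad (align 8)
size 112, align 8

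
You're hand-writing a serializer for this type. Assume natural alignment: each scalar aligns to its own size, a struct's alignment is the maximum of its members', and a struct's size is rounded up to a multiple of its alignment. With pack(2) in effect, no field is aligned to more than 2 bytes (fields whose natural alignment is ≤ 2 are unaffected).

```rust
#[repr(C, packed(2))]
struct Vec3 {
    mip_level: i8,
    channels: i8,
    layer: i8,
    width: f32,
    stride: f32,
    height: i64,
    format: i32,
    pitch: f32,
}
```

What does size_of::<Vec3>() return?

0..1  mip_level  (1B, 1-aligned)
1..2  channels  (1B, 1-aligned)
2..3  layer  (1B, 1-aligned)
3..4  -- padding (1B)
4..8  width  (4B, 2-aligned)
8..12  stride  (4B, 2-aligned)
12..20  height  (8B, 2-aligned)
20..24  format  (4B, 2-aligned)
24..28  pitch  (4B, 2-aligned)
sizeof = 28, alignof = 2

28 bytes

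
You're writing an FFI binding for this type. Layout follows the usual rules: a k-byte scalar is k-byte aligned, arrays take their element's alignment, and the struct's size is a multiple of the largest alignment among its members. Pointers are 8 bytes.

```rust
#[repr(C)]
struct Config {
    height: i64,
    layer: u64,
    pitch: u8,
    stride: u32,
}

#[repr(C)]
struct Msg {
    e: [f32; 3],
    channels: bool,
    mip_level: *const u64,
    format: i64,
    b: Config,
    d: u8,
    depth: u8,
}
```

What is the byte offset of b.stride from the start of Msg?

Config: @0: height [8B, align 8] → 8; @8: layer [8B, align 8] → 16; @16: pitch [1B, align 1] → 17; +3 pad (align 4); @20: stride [4B, align 4] → 24; size 24, align 8
@0: e [12B, align 4] → 12
@12: channels [1B, align 1] → 13
+3 pad (align 8)
@16: mip_level [8B, align 8] → 24
@24: format [8B, align 8] → 32
@32: b [24B, align 8] → 56
within Config: stride at 20
32 + 20 = 52

52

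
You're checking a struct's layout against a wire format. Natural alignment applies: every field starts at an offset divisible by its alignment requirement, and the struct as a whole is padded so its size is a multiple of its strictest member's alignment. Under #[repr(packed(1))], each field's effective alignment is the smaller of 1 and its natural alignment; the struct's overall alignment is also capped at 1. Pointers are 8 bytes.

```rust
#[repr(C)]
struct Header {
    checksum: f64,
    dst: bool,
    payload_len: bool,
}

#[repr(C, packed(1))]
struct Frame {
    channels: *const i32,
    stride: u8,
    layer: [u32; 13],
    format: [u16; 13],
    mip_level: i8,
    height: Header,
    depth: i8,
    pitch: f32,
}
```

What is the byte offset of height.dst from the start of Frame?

Header: checksum at 0 (size 8, align 8) → ends 8; dst at 8 (size 1, align 1) → ends 9; payload_len at 9 (size 1, align 1) → ends 10; tail pad 6 to reach multiple of 8; total 16 bytes, alignment 8
channels at 0 (size 8, align 1) → ends 8
stride at 8 (size 1, align 1) → ends 9
layer at 9 (size 52, align 1) → ends 61
format at 61 (size 26, align 1) → ends 87
mip_level at 87 (size 1, align 1) → ends 88
height at 88 (size 16, align 1) → ends 104
within Header: dst at 8
88 + 8 = 96

96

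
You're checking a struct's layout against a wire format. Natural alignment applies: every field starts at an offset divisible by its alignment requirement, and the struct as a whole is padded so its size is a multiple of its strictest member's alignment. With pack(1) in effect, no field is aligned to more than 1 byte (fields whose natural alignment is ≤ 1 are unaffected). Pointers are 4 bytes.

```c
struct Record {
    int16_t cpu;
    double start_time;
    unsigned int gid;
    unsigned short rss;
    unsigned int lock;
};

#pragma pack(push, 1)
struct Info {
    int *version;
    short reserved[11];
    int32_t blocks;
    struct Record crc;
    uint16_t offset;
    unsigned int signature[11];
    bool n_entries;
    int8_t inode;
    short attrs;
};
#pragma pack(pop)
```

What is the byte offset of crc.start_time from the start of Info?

Record: cpu at 0 (size 2, align 2) → ends 2; pad 6 to align 8 for start_time; start_time at 8 (size 8, align 8) → ends 16; gid at 16 (size 4, align 4) → ends 20; rss at 20 (size 2, align 2) → ends 22; pad 2 to align 4 for lock; lock at 24 (size 4, align 4) → ends 28; tail pad 4 to reach multiple of 8; total 32 bytes, alignment 8
version at 0 (size 4, align 1) → ends 4
reserved at 4 (size 22, align 1) → ends 26
blocks at 26 (size 4, align 1) → ends 30
crc at 30 (size 32, align 1) → ends 62
within Record: start_time at 8
30 + 8 = 38

38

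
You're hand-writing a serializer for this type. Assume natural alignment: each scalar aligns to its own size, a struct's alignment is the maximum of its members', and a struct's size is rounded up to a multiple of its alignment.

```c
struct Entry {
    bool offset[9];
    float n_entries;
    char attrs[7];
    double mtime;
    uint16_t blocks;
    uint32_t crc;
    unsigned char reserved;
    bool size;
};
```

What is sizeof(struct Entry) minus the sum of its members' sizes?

@0: offset [9B, align 1] → 9
+3 pad (align 4)
@12: n_entries [4B, align 4] → 16
@16: attrs [7B, align 1] → 23
+1 pad (align 8)
@24: mtime [8B, align 8] → 32
@32: blocks [2B, align 2] → 34
+2 pad (align 4)
@36: crc [4B, align 4] → 40
@40: reserved [1B, align 1] → 41
@41: size [1B, align 1] → 42
+6 tail pad (align 8)
size 48, align 8
data bytes 36, size 48 → padding 12

12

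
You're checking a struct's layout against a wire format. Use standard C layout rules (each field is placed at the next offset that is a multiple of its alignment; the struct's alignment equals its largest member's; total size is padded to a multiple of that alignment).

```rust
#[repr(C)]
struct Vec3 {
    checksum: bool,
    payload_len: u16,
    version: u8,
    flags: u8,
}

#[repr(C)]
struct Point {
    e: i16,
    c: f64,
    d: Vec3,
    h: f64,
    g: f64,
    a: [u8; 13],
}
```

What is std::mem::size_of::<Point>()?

56

Vec3: @0: checksum [1B, align 1] → 1; +1 pad (align 2); @2: payload_len [2B, align 2] → 4; @4: version [1B, align 1] → 5; @5: flags [1B, align 1] → 6; size 6, align 2
@0: e [2B, align 2] → 2
+6 pad (align 8)
@8: c [8B, align 8] → 16
@16: d [6B, align 2] → 22
+2 pad (align 8)
@24: h [8B, align 8] → 32
@32: g [8B, align 8] → 40
@40: a [13B, align 1] → 53
+3 tail pad (align 8)
size 56, align 8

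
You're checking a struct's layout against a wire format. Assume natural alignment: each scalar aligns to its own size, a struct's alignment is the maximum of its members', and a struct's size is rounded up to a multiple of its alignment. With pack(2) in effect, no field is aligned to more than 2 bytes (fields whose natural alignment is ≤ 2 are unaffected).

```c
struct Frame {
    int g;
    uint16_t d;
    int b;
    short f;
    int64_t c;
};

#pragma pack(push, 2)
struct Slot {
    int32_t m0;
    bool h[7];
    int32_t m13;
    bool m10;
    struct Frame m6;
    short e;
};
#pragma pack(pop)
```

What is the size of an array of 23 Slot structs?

1012

Frame: g at 0 (size 4, align 4) → ends 4; d at 4 (size 2, align 2) → ends 6; pad 2 to align 4 for b; b at 8 (size 4, align 4) → ends 12; f at 12 (size 2, align 2) → ends 14; pad 2 to align 8 for c; c at 16 (size 8, align 8) → ends 24; total 24 bytes, alignment 8
m0 at 0 (size 4, align 2) → ends 4
h at 4 (size 7, align 1) → ends 11
pad 1 to align 2 for m13
m13 at 12 (size 4, align 2) → ends 16
m10 at 16 (size 1, align 1) → ends 17
pad 1 to align 2 for m6
m6 at 18 (size 24, align 2) → ends 42
e at 42 (size 2, align 2) → ends 44
total 44 bytes, alignment 2
array of 23: 23 × 44 = 1012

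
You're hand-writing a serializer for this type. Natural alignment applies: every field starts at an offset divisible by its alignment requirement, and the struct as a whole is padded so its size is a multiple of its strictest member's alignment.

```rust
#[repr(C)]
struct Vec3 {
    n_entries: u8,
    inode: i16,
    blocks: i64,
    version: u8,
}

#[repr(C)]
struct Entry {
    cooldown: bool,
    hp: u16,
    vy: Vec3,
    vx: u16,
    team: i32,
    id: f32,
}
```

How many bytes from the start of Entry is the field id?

40

Vec3: n_entries at 0 (size 1, align 1) → ends 1; pad 1 to align 2 for inode; inode at 2 (size 2, align 2) → ends 4; pad 4 to align 8 for blocks; blocks at 8 (size 8, align 8) → ends 16; version at 16 (size 1, align 1) → ends 17; tail pad 7 to reach multiple of 8; total 24 bytes, alignment 8
cooldown at 0 (size 1, align 1) → ends 1
pad 1 to align 2 for hp
hp at 2 (size 2, align 2) → ends 4
pad 4 to align 8 for vy
vy at 8 (size 24, align 8) → ends 32
vx at 32 (size 2, align 2) → ends 34
pad 2 to align 4 for team
team at 36 (size 4, align 4) → ends 40
id at 40 (size 4, align 4) → ends 44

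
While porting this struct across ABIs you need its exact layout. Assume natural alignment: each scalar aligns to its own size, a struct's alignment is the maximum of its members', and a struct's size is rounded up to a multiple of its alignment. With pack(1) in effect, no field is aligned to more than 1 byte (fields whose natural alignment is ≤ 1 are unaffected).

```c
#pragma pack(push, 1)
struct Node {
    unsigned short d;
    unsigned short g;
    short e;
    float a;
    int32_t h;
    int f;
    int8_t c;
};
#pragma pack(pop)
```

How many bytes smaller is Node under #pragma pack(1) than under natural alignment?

5

natural layout:
  @0: d [2B, align 2] → 2
  @2: g [2B, align 2] → 4
  @4: e [2B, align 2] → 6
  +2 pad (align 4)
  @8: a [4B, align 4] → 12
  @12: h [4B, align 4] → 16
  @16: f [4B, align 4] → 20
  @20: c [1B, align 1] → 21
  +3 tail pad (align 4)
  size 24, align 4
packed(1) layout:
  @0: d [2B, align 1] → 2
  @2: g [2B, align 1] → 4
  @4: e [2B, align 1] → 6
  @6: a [4B, align 1] → 10
  @10: h [4B, align 1] → 14
  @14: f [4B, align 1] → 18
  @18: c [1B, align 1] → 19
  size 19, align 1
24 − 19 = 5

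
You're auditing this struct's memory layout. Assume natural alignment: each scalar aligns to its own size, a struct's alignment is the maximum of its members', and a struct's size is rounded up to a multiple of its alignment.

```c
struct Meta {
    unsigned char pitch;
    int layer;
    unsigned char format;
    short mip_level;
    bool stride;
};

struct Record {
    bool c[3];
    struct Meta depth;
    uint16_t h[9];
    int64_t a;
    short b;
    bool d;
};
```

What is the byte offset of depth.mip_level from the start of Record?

Meta: @0: pitch [1B, align 1] → 1; +3 pad (align 4); @4: layer [4B, align 4] → 8; @8: format [1B, align 1] → 9; +1 pad (align 2); @10: mip_level [2B, align 2] → 12; @12: stride [1B, align 1] → 13; +3 tail pad (align 4); size 16, align 4
@0: c [3B, align 1] → 3
+1 pad (align 4)
@4: depth [16B, align 4] → 20
within Meta: mip_level at 10
4 + 10 = 14

14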